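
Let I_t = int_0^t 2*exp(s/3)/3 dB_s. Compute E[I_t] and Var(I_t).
E[I_t] = 0; Var(I_t) = 2*exp(2*t/3)/3 - 2/3

The Itô integral of a deterministic integrand f(s) has mean 0 because each increment f(s) * (B_{s+ds} - B_s) has mean 0. By the Itô isometry:
  Var( int_0^t f(s) dB_s ) = E[ (int_0^t f(s) dB_s)^2 ] = int_0^t f(s)^2 ds.
Here f(s) = 2*exp(s/3)/3, so f(s)^2 = 4*exp(2*s/3)/9. Integrate:
  int_0^t (4*exp(2*s/3)/9) ds = 2*exp(2*t/3)/3 - 2/3.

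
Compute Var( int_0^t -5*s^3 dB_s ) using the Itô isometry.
Var = 25*t^7/7

The Itô integral of a deterministic integrand f(s) has mean 0 because each increment f(s) * (B_{s+ds} - B_s) has mean 0. By the Itô isometry:
  Var( int_0^t f(s) dB_s ) = E[ (int_0^t f(s) dB_s)^2 ] = int_0^t f(s)^2 ds.
Here f(s) = -5*s^3, so f(s)^2 = 25*s^6. Integrate:
  int_0^t (25*s^6) ds = 25*t^7/7.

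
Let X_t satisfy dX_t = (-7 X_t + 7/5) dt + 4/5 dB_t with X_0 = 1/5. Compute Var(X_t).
Var(X_t) = 8/175 - 8*exp(-14*t)/175

The variance V(t) = Var(X_t) satisfies V'(t) = 2 a V(t) + c^2 with V(0) = 0 (drift coefficient is linear in X, diffusion is constant). With a = -7, c = 4/5, the solution is
  V(t) = (c^2 / (2 a)) * (exp(2 a t) - 1)
       = ((4/5)^2 / (2*(-7))) * (exp((-14) t) - 1)
       = 8/175 - 8*exp(-14*t)/175.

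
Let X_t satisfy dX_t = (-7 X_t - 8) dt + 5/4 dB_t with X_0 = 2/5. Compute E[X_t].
E[X_t] = -8/7 + 54*exp(-7*t)/35

Taking expectations and using E[dB_t] = 0, the mean m(t) = E[X_t] satisfies the ODE m'(t) = a m(t) + b with m(0) = x_0. With a = -7, b = -8, x_0 = 2/5, the solution is
  m(t) = x_0 * exp(a t) + (b/a) * (exp(a t) - 1)
       = (2/5) * exp((-7) t) + ((-8)/(-7)) * (exp((-7) t) - 1)
       = -8/7 + 54*exp(-7*t)/35.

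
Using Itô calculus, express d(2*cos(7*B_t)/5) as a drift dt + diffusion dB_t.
d(2*cos(7*B_t)/5) = (-49*cos(7*B_t)/5) dt + (-14*sin(7*B_t)/5) dB_t

Itô's formula for f(B_t) gives d f(B_t) = f'(B_t) dB_t + (1/2) f''(B_t) dt. Compute derivatives of f(x) = 2*cos(7*x)/5:
  f'(x)  = -14*sin(7*x)/5
  f''(x) = -98*cos(7*x)/5
Substitute x = B_t and multiply the f'' term by 1/2:
  drift     = (1/2) * (-98*cos(7*x)/5) evaluated at B_t = -49*cos(7*B_t)/5
  diffusion = (-14*sin(7*x)/5) evaluated at B_t = -14*sin(7*B_t)/5
Therefore d(2*cos(7*B_t)/5) = (-49*cos(7*B_t)/5) dt + (-14*sin(7*B_t)/5) dB_t.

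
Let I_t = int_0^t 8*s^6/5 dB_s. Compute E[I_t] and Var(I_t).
E[I_t] = 0; Var(I_t) = 64*t^13/325

The Itô integral of a deterministic integrand f(s) has mean 0 because each increment f(s) * (B_{s+ds} - B_s) has mean 0. By the Itô isometry:
  Var( int_0^t f(s) dB_s ) = E[ (int_0^t f(s) dB_s)^2 ] = int_0^t f(s)^2 ds.
Here f(s) = 8*s^6/5, so f(s)^2 = 64*s^12/25. Integrate:
  int_0^t (64*s^12/25) ds = 64*t^13/325.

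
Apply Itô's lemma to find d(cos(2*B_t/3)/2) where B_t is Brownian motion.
d(cos(2*B_t/3)/2) = (-cos(2*B_t/3)/9) dt + (-sin(2*B_t/3)/3) dB_t

Itô's formula for f(B_t) gives d f(B_t) = f'(B_t) dB_t + (1/2) f''(B_t) dt. Compute derivatives of f(x) = cos(2*x/3)/2:
  f'(x)  = -sin(2*x/3)/3
  f''(x) = -2*cos(2*x/3)/9
Substitute x = B_t and multiply the f'' term by 1/2:
  drift     = (1/2) * (-2*cos(2*x/3)/9) evaluated at B_t = -cos(2*B_t/3)/9
  diffusion = (-sin(2*x/3)/3) evaluated at B_t = -sin(2*B_t/3)/3
Therefore d(cos(2*B_t/3)/2) = (-cos(2*B_t/3)/9) dt + (-sin(2*B_t/3)/3) dB_t.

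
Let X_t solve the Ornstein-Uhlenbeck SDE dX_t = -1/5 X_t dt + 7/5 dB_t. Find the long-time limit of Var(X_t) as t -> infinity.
lim Var(X_t) = 49/10

The OU SDE dX = -theta X dt + sigma dB admits the integrating factor exp(theta t): d(exp(theta t) X_t) = sigma exp(theta t) dB_t. Integrating from 0 to t gives X_t = x_0 * exp(-theta t) + sigma * int_0^t exp(-theta (t-s)) dB_s for any initial x_0. The Itô integral has variance (by the Itô isometry) sigma^2 * int_0^t exp(-2 theta (t - s)) ds = sigma^2 * (1 - exp(-2 theta t)) / (2 theta), independent of x_0.
With theta = 1/5, sigma = 7/5:
  Var(X_t) = (7/5)^2 * (1 - exp(-2*1/5 t)) / (2 * 1/5) = 49/10 - 49*exp(-2*t/5)/10.
As t -> infinity, exp(-2*1/5 t) -> 0, so the stationary variance is sigma^2 / (2 theta) = 49/10.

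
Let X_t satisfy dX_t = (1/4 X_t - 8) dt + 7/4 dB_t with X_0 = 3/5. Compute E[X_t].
E[X_t] = 32 - 157*exp(t/4)/5

Taking expectations and using E[dB_t] = 0, the mean m(t) = E[X_t] satisfies the ODE m'(t) = a m(t) + b with m(0) = x_0. With a = 1/4, b = -8, x_0 = 3/5, the solution is
  m(t) = x_0 * exp(a t) + (b/a) * (exp(a t) - 1)
       = (3/5) * exp((1/4) t) + ((-8)/(1/4)) * (exp((1/4) t) - 1)
       = 32 - 157*exp(t/4)/5.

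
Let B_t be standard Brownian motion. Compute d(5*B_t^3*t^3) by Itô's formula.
d(5*B_t^3*t^3) = (15*B_t*t^2*(B_t^2 + t)) dt + (15*B_t^2*t^3) dB_t

Itô's formula for f(t, x): d f(t, B_t) = (f_t + (1/2) f_xx) dt + f_x dB_t. Compute partials of f(t, x) = 5*t^3*x^3:
  f_t(t,x)  = 15*t^2*x^3
  f_x(t,x)  = 15*t^3*x^2
  f_xx(t,x) = 30*t^3*x
Assemble drift = f_t + (1/2) f_xx = 15*t^2*x*(t + x^2) and diffusion = f_x = 15*t^3*x^2. Substituting x = B_t:
  d(5*B_t^3*t^3) = (15*B_t*t^2*(B_t^2 + t)) dt + (15*B_t^2*t^3) dB_t.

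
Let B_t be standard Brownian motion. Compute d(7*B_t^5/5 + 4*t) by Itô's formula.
d(7*B_t^5/5 + 4*t) = (14*B_t^3 + 4) dt + (7*B_t^4) dB_t

Itô's formula for f(t, x): d f(t, B_t) = (f_t + (1/2) f_xx) dt + f_x dB_t. Compute partials of f(t, x) = 4*t + 7*x^5/5:
  f_t(t,x)  = 4
  f_x(t,x)  = 7*x^4
  f_xx(t,x) = 28*x^3
Assemble drift = f_t + (1/2) f_xx = 14*x^3 + 4 and diffusion = f_x = 7*x^4. Substituting x = B_t:
  d(7*B_t^5/5 + 4*t) = (14*B_t^3 + 4) dt + (7*B_t^4) dB_t.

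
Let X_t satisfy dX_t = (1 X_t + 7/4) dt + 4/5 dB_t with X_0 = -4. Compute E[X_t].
E[X_t] = -9*exp(t)/4 - 7/4

Taking expectations and using E[dB_t] = 0, the mean m(t) = E[X_t] satisfies the ODE m'(t) = a m(t) + b with m(0) = x_0. With a = 1, b = 7/4, x_0 = -4, the solution is
  m(t) = x_0 * exp(a t) + (b/a) * (exp(a t) - 1)
       = (-4) * exp(1 t) + ((7/4)/1) * (exp(1 t) - 1)
       = -9*exp(t)/4 - 7/4.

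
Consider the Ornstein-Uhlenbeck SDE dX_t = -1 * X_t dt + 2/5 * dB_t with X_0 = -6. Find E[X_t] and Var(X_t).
E[X_t] = -6*exp(-t); Var(X_t) = 2/25 - 2*exp(-2*t)/25

The OU SDE dX = -theta X dt + sigma dB admits the integrating factor exp(theta t): d(exp(theta t) X_t) = sigma exp(theta t) dB_t. Integrating from 0 to t:
  X_t = x_0 * exp(-theta t) + sigma * int_0^t exp(-theta (t-s)) dB_s.
The Itô integral has mean 0 and (by the Itô isometry) variance sigma^2 * int_0^t exp(-2 theta (t - s)) ds = sigma^2 * (1 - exp(-2 theta t)) / (2 theta).
With theta = 1, sigma = 2/5, x_0 = -6:
  E[X_t] = -6 * exp(-1 t) = -6*exp(-t)
  Var(X_t) = (2/5)^2 * (1 - exp(-2*1 t)) / (2 * 1) = 2/25 - 2*exp(-2*t)/25.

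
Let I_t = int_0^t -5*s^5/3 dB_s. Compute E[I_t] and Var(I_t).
E[I_t] = 0; Var(I_t) = 25*t^11/99

The Itô integral of a deterministic integrand f(s) has mean 0 because each increment f(s) * (B_{s+ds} - B_s) has mean 0. By the Itô isometry:
  Var( int_0^t f(s) dB_s ) = E[ (int_0^t f(s) dB_s)^2 ] = int_0^t f(s)^2 ds.
Here f(s) = -5*s^5/3, so f(s)^2 = 25*s^10/9. Integrate:
  int_0^t (25*s^10/9) ds = 25*t^11/99.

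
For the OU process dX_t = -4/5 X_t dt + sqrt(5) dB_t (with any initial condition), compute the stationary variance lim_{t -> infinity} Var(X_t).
lim Var(X_t) = 25/8

The OU SDE dX = -theta X dt + sigma dB admits the integrating factor exp(theta t): d(exp(theta t) X_t) = sigma exp(theta t) dB_t. Integrating from 0 to t gives X_t = x_0 * exp(-theta t) + sigma * int_0^t exp(-theta (t-s)) dB_s for any initial x_0. The Itô integral has variance (by the Itô isometry) sigma^2 * int_0^t exp(-2 theta (t - s)) ds = sigma^2 * (1 - exp(-2 theta t)) / (2 theta), independent of x_0.
With theta = 4/5, sigma = sqrt(5):
  Var(X_t) = (sqrt(5))^2 * (1 - exp(-2*4/5 t)) / (2 * 4/5) = 25/8 - 25*exp(-8*t/5)/8.
As t -> infinity, exp(-2*4/5 t) -> 0, so the stationary variance is sigma^2 / (2 theta) = 25/8.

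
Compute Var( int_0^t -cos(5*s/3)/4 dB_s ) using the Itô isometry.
Var = t/32 + 3*sin(10*t/3)/320

The Itô integral of a deterministic integrand f(s) has mean 0 because each increment f(s) * (B_{s+ds} - B_s) has mean 0. By the Itô isometry:
  Var( int_0^t f(s) dB_s ) = E[ (int_0^t f(s) dB_s)^2 ] = int_0^t f(s)^2 ds.
Here f(s) = -cos(5*s/3)/4, so f(s)^2 = cos(5*s/3)^2/16. Integrate:
  int_0^t (cos(5*s/3)^2/16) ds = t/32 + 3*sin(10*t/3)/320.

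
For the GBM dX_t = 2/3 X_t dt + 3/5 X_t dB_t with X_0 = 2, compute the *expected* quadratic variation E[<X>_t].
E[<X>_t] = 108*exp(127*t/75)/127 - 108/127

<X>_t = int_0^t ((3/5) * X_s)^2 ds. Taking expectation inside the integral: E[<X>_t] = (3/5)^2 * int_0^t E[X_s^2] ds. For GBM, E[X_s^2] = x_0^2 * exp((2 mu + sigma^2) s). Integrating:
  E[<X>_t] = (3/5)^2 * 2^2 * (exp((2*(2/3) + (3/5)^2) t) - 1) / (2*(2/3) + (3/5)^2)
           = (3/5)^2 * 2^2 * (exp((127/75) t) - 1) / (127/75) = 108*exp(127*t/75)/127 - 108/127.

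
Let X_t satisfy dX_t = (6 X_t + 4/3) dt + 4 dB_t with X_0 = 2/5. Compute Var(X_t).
Var(X_t) = 4*exp(12*t)/3 - 4/3

The variance V(t) = Var(X_t) satisfies V'(t) = 2 a V(t) + c^2 with V(0) = 0 (drift coefficient is linear in X, diffusion is constant). With a = 6, c = 4, the solution is
  V(t) = (c^2 / (2 a)) * (exp(2 a t) - 1)
       = (4^2 / (2*6)) * (exp(12 t) - 1)
       = 4*exp(12*t)/3 - 4/3.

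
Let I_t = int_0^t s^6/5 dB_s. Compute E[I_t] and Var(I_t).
E[I_t] = 0; Var(I_t) = t^13/325

The Itô integral of a deterministic integrand f(s) has mean 0 because each increment f(s) * (B_{s+ds} - B_s) has mean 0. By the Itô isometry:
  Var( int_0^t f(s) dB_s ) = E[ (int_0^t f(s) dB_s)^2 ] = int_0^t f(s)^2 ds.
Here f(s) = s^6/5, so f(s)^2 = s^12/25. Integrate:
  int_0^t (s^12/25) ds = t^13/325.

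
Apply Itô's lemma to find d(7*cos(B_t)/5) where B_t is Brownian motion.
d(7*cos(B_t)/5) = (-7*cos(B_t)/10) dt + (-7*sin(B_t)/5) dB_t

Itô's formula for f(B_t) gives d f(B_t) = f'(B_t) dB_t + (1/2) f''(B_t) dt. Compute derivatives of f(x) = 7*cos(x)/5:
  f'(x)  = -7*sin(x)/5
  f''(x) = -7*cos(x)/5
Substitute x = B_t and multiply the f'' term by 1/2:
  drift     = (1/2) * (-7*cos(x)/5) evaluated at B_t = -7*cos(B_t)/10
  diffusion = (-7*sin(x)/5) evaluated at B_t = -7*sin(B_t)/5
Therefore d(7*cos(B_t)/5) = (-7*cos(B_t)/10) dt + (-7*sin(B_t)/5) dB_t.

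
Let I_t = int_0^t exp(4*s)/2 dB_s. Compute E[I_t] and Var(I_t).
E[I_t] = 0; Var(I_t) = exp(8*t)/32 - 1/32

The Itô integral of a deterministic integrand f(s) has mean 0 because each increment f(s) * (B_{s+ds} - B_s) has mean 0. By the Itô isometry:
  Var( int_0^t f(s) dB_s ) = E[ (int_0^t f(s) dB_s)^2 ] = int_0^t f(s)^2 ds.
Here f(s) = exp(4*s)/2, so f(s)^2 = exp(8*s)/4. Integrate:
  int_0^t (exp(8*s)/4) ds = exp(8*t)/32 - 1/32.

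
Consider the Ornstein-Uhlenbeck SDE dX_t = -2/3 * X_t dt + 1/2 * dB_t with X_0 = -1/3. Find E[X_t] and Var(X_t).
E[X_t] = -exp(-2*t/3)/3; Var(X_t) = 3/16 - 3*exp(-4*t/3)/16

The OU SDE dX = -theta X dt + sigma dB admits the integrating factor exp(theta t): d(exp(theta t) X_t) = sigma exp(theta t) dB_t. Integrating from 0 to t:
  X_t = x_0 * exp(-theta t) + sigma * int_0^t exp(-theta (t-s)) dB_s.
The Itô integral has mean 0 and (by the Itô isometry) variance sigma^2 * int_0^t exp(-2 theta (t - s)) ds = sigma^2 * (1 - exp(-2 theta t)) / (2 theta).
With theta = 2/3, sigma = 1/2, x_0 = -1/3:
  E[X_t] = -1/3 * exp(-2/3 t) = -exp(-2*t/3)/3
  Var(X_t) = (1/2)^2 * (1 - exp(-2*2/3 t)) / (2 * 2/3) = 3/16 - 3*exp(-4*t/3)/16.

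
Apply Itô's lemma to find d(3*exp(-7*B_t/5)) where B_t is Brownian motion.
d(3*exp(-7*B_t/5)) = (147*exp(-7*B_t/5)/50) dt + (-21*exp(-7*B_t/5)/5) dB_t

Itô's formula for f(B_t) gives d f(B_t) = f'(B_t) dB_t + (1/2) f''(B_t) dt. Compute derivatives of f(x) = 3*exp(-7*x/5):
  f'(x)  = -21*exp(-7*x/5)/5
  f''(x) = 147*exp(-7*x/5)/25
Substitute x = B_t and multiply the f'' term by 1/2:
  drift     = (1/2) * (147*exp(-7*x/5)/25) evaluated at B_t = 147*exp(-7*B_t/5)/50
  diffusion = (-21*exp(-7*x/5)/5) evaluated at B_t = -21*exp(-7*B_t/5)/5
Therefore d(3*exp(-7*B_t/5)) = (147*exp(-7*B_t/5)/50) dt + (-21*exp(-7*B_t/5)/5) dB_t.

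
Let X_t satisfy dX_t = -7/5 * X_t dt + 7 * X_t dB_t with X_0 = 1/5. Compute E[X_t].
E[X_t] = exp(-7*t/5)/5

For GBM dX = mu X dt + sigma X dB with X_0 = x_0, apply Itô to Y = log X: dY = (mu - sigma^2/2) dt + sigma dB, so Y_t = log(x_0) + (mu - sigma^2/2) t + sigma B_t and hence X_t = x_0 * exp((mu - sigma^2/2) t + sigma B_t).
With mu = -7/5, sigma = 7, x_0 = 1/5, this gives:
  X_t = 1/5 * exp((-259/10) * t + (7) * B_t).
Since sigma*B_t ~ Normal(0, sigma^2 t), E[exp(sigma*B_t)] = exp(sigma^2 t / 2); so E[X_t] = x_0 * exp((mu - sigma^2/2) t) * exp(sigma^2 t / 2) = x_0 * exp(mu t) = exp(-7*t/5)/5.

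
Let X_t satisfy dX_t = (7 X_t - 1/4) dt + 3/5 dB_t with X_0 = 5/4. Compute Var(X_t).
Var(X_t) = 9*exp(14*t)/350 - 9/350

The variance V(t) = Var(X_t) satisfies V'(t) = 2 a V(t) + c^2 with V(0) = 0 (drift coefficient is linear in X, diffusion is constant). With a = 7, c = 3/5, the solution is
  V(t) = (c^2 / (2 a)) * (exp(2 a t) - 1)
       = ((3/5)^2 / (2*7)) * (exp(14 t) - 1)
       = 9*exp(14*t)/350 - 9/350.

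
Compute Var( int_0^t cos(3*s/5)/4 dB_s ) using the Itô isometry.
Var = t/32 + 5*sin(6*t/5)/192

The Itô integral of a deterministic integrand f(s) has mean 0 because each increment f(s) * (B_{s+ds} - B_s) has mean 0. By the Itô isometry:
  Var( int_0^t f(s) dB_s ) = E[ (int_0^t f(s) dB_s)^2 ] = int_0^t f(s)^2 ds.
Here f(s) = cos(3*s/5)/4, so f(s)^2 = cos(3*s/5)^2/16. Integrate:
  int_0^t (cos(3*s/5)^2/16) ds = t/32 + 5*sin(6*t/5)/192.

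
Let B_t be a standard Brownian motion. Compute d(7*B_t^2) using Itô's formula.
d(7*B_t^2) = (7) dt + (14*B_t) dB_t

Itô's formula for f(B_t) gives d f(B_t) = f'(B_t) dB_t + (1/2) f''(B_t) dt. Compute derivatives of f(x) = 7*x^2:
  f'(x)  = 14*x
  f''(x) = 14
Substitute x = B_t and multiply the f'' term by 1/2:
  drift     = (1/2) * (14) evaluated at B_t = 7
  diffusion = (14*x) evaluated at B_t = 14*B_t
Therefore d(7*B_t^2) = (7) dt + (14*B_t) dB_t.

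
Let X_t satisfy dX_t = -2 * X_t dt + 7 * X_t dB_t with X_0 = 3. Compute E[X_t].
E[X_t] = 3*exp(-2*t)

For GBM dX = mu X dt + sigma X dB with X_0 = x_0, apply Itô to Y = log X: dY = (mu - sigma^2/2) dt + sigma dB, so Y_t = log(x_0) + (mu - sigma^2/2) t + sigma B_t and hence X_t = x_0 * exp((mu - sigma^2/2) t + sigma B_t).
With mu = -2, sigma = 7, x_0 = 3, this gives:
  X_t = 3 * exp((-53/2) * t + (7) * B_t).
Since sigma*B_t ~ Normal(0, sigma^2 t), E[exp(sigma*B_t)] = exp(sigma^2 t / 2); so E[X_t] = x_0 * exp((mu - sigma^2/2) t) * exp(sigma^2 t / 2) = x_0 * exp(mu t) = 3*exp(-2*t).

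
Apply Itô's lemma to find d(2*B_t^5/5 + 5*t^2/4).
d(2*B_t^5/5 + 5*t^2/4) = (4*B_t^3 + 5*t/2) dt + (2*B_t^4) dB_t

Itô's formula for f(t, x): d f(t, B_t) = (f_t + (1/2) f_xx) dt + f_x dB_t. Compute partials of f(t, x) = 5*t^2/4 + 2*x^5/5:
  f_t(t,x)  = 5*t/2
  f_x(t,x)  = 2*x^4
  f_xx(t,x) = 8*x^3
Assemble drift = f_t + (1/2) f_xx = 5*t/2 + 4*x^3 and diffusion = f_x = 2*x^4. Substituting x = B_t:
  d(2*B_t^5/5 + 5*t^2/4) = (4*B_t^3 + 5*t/2) dt + (2*B_t^4) dB_t.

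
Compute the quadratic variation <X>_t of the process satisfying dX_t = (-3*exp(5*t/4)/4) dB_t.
<X>_t = 9*exp(5*t/2)/40 - 9/40

For an Itô process dX_t = a(t) dt + b(t) dB_t, the quadratic variation is <X>_t = int_0^t b(s)^2 ds (the drift term does not contribute). Here b(s) = -3*exp(5*s/4)/4, so
  b(s)^2 = 9*exp(5*s/2)/16.
Integrating from 0 to t:
  <X>_t = int_0^t (9*exp(5*s/2)/16) ds = 9*exp(5*t/2)/40 - 9/40.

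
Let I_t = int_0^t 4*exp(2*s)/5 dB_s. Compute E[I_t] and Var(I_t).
E[I_t] = 0; Var(I_t) = 4*exp(4*t)/25 - 4/25

The Itô integral of a deterministic integrand f(s) has mean 0 because each increment f(s) * (B_{s+ds} - B_s) has mean 0. By the Itô isometry:
  Var( int_0^t f(s) dB_s ) = E[ (int_0^t f(s) dB_s)^2 ] = int_0^t f(s)^2 ds.
Here f(s) = 4*exp(2*s)/5, so f(s)^2 = 16*exp(4*s)/25. Integrate:
  int_0^t (16*exp(4*s)/25) ds = 4*exp(4*t)/25 - 4/25.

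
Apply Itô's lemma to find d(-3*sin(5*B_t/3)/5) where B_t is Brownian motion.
d(-3*sin(5*B_t/3)/5) = (5*sin(5*B_t/3)/6) dt + (-cos(5*B_t/3)) dB_t

Itô's formula for f(B_t) gives d f(B_t) = f'(B_t) dB_t + (1/2) f''(B_t) dt. Compute derivatives of f(x) = -3*sin(5*x/3)/5:
  f'(x)  = -cos(5*x/3)
  f''(x) = 5*sin(5*x/3)/3
Substitute x = B_t and multiply the f'' term by 1/2:
  drift     = (1/2) * (5*sin(5*x/3)/3) evaluated at B_t = 5*sin(5*B_t/3)/6
  diffusion = (-cos(5*x/3)) evaluated at B_t = -cos(5*B_t/3)
Therefore d(-3*sin(5*B_t/3)/5) = (5*sin(5*B_t/3)/6) dt + (-cos(5*B_t/3)) dB_t.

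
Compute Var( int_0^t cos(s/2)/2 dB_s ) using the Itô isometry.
Var = t/8 + sin(t)/8

The Itô integral of a deterministic integrand f(s) has mean 0 because each increment f(s) * (B_{s+ds} - B_s) has mean 0. By the Itô isometry:
  Var( int_0^t f(s) dB_s ) = E[ (int_0^t f(s) dB_s)^2 ] = int_0^t f(s)^2 ds.
Here f(s) = cos(s/2)/2, so f(s)^2 = cos(s/2)^2/4. Integrate:
  int_0^t (cos(s/2)^2/4) ds = t/8 + sin(t)/8.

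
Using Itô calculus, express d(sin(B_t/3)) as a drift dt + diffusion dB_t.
d(sin(B_t/3)) = (-sin(B_t/3)/18) dt + (cos(B_t/3)/3) dB_t

Itô's formula for f(B_t) gives d f(B_t) = f'(B_t) dB_t + (1/2) f''(B_t) dt. Compute derivatives of f(x) = sin(x/3):
  f'(x)  = cos(x/3)/3
  f''(x) = -sin(x/3)/9
Substitute x = B_t and multiply the f'' term by 1/2:
  drift     = (1/2) * (-sin(x/3)/9) evaluated at B_t = -sin(B_t/3)/18
  diffusion = (cos(x/3)/3) evaluated at B_t = cos(B_t/3)/3
Therefore d(sin(B_t/3)) = (-sin(B_t/3)/18) dt + (cos(B_t/3)/3) dB_t.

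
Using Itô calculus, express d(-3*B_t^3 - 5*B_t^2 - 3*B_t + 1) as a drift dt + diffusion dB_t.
d(-3*B_t^3 - 5*B_t^2 - 3*B_t + 1) = (-9*B_t - 5) dt + (-9*B_t^2 - 10*B_t - 3) dB_t

Itô's formula for f(B_t) gives d f(B_t) = f'(B_t) dB_t + (1/2) f''(B_t) dt. Compute derivatives of f(x) = -3*x^3 - 5*x^2 - 3*x + 1:
  f'(x)  = -9*x^2 - 10*x - 3
  f''(x) = -18*x - 10
Substitute x = B_t and multiply the f'' term by 1/2:
  drift     = (1/2) * (-18*x - 10) evaluated at B_t = -9*B_t - 5
  diffusion = (-9*x^2 - 10*x - 3) evaluated at B_t = -9*B_t^2 - 10*B_t - 3
Therefore d(-3*B_t^3 - 5*B_t^2 - 3*B_t + 1) = (-9*B_t - 5) dt + (-9*B_t^2 - 10*B_t - 3) dB_t.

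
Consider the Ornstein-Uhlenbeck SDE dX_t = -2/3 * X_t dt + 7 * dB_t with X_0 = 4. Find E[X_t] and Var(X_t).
E[X_t] = 4*exp(-2*t/3); Var(X_t) = 147/4 - 147*exp(-4*t/3)/4

The OU SDE dX = -theta X dt + sigma dB admits the integrating factor exp(theta t): d(exp(theta t) X_t) = sigma exp(theta t) dB_t. Integrating from 0 to t:
  X_t = x_0 * exp(-theta t) + sigma * int_0^t exp(-theta (t-s)) dB_s.
The Itô integral has mean 0 and (by the Itô isometry) variance sigma^2 * int_0^t exp(-2 theta (t - s)) ds = sigma^2 * (1 - exp(-2 theta t)) / (2 theta).
With theta = 2/3, sigma = 7, x_0 = 4:
  E[X_t] = 4 * exp(-2/3 t) = 4*exp(-2*t/3)
  Var(X_t) = (7)^2 * (1 - exp(-2*2/3 t)) / (2 * 2/3) = 147/4 - 147*exp(-4*t/3)/4.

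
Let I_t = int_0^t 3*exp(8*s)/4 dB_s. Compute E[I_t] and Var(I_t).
E[I_t] = 0; Var(I_t) = 9*exp(16*t)/256 - 9/256

The Itô integral of a deterministic integrand f(s) has mean 0 because each increment f(s) * (B_{s+ds} - B_s) has mean 0. By the Itô isometry:
  Var( int_0^t f(s) dB_s ) = E[ (int_0^t f(s) dB_s)^2 ] = int_0^t f(s)^2 ds.
Here f(s) = 3*exp(8*s)/4, so f(s)^2 = 9*exp(16*s)/16. Integrate:
  int_0^t (9*exp(16*s)/16) ds = 9*exp(16*t)/256 - 9/256.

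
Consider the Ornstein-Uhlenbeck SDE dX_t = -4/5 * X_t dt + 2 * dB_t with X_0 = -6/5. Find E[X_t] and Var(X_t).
E[X_t] = -6*exp(-4*t/5)/5; Var(X_t) = 5/2 - 5*exp(-8*t/5)/2

The OU SDE dX = -theta X dt + sigma dB admits the integrating factor exp(theta t): d(exp(theta t) X_t) = sigma exp(theta t) dB_t. Integrating from 0 to t:
  X_t = x_0 * exp(-theta t) + sigma * int_0^t exp(-theta (t-s)) dB_s.
The Itô integral has mean 0 and (by the Itô isometry) variance sigma^2 * int_0^t exp(-2 theta (t - s)) ds = sigma^2 * (1 - exp(-2 theta t)) / (2 theta).
With theta = 4/5, sigma = 2, x_0 = -6/5:
  E[X_t] = -6/5 * exp(-4/5 t) = -6*exp(-4*t/5)/5
  Var(X_t) = (2)^2 * (1 - exp(-2*4/5 t)) / (2 * 4/5) = 5/2 - 5*exp(-8*t/5)/2.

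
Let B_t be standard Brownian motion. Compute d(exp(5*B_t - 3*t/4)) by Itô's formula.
d(exp(5*B_t - 3*t/4)) = (47*exp(5*B_t - 3*t/4)/4) dt + (5*exp(5*B_t - 3*t/4)) dB_t

Itô's formula for f(t, x): d f(t, B_t) = (f_t + (1/2) f_xx) dt + f_x dB_t. Compute partials of f(t, x) = exp(-3*t/4 + 5*x):
  f_t(t,x)  = -3*exp(-3*t/4 + 5*x)/4
  f_x(t,x)  = 5*exp(-3*t/4 + 5*x)
  f_xx(t,x) = 25*exp(-3*t/4 + 5*x)
Assemble drift = f_t + (1/2) f_xx = 47*exp(-3*t/4 + 5*x)/4 and diffusion = f_x = 5*exp(-3*t/4 + 5*x). Substituting x = B_t:
  d(exp(5*B_t - 3*t/4)) = (47*exp(5*B_t - 3*t/4)/4) dt + (5*exp(5*B_t - 3*t/4)) dB_t.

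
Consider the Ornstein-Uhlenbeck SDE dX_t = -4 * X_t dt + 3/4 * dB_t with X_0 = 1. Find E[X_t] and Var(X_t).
E[X_t] = exp(-4*t); Var(X_t) = 9/128 - 9*exp(-8*t)/128

The OU SDE dX = -theta X dt + sigma dB admits the integrating factor exp(theta t): d(exp(theta t) X_t) = sigma exp(theta t) dB_t. Integrating from 0 to t:
  X_t = x_0 * exp(-theta t) + sigma * int_0^t exp(-theta (t-s)) dB_s.
The Itô integral has mean 0 and (by the Itô isometry) variance sigma^2 * int_0^t exp(-2 theta (t - s)) ds = sigma^2 * (1 - exp(-2 theta t)) / (2 theta).
With theta = 4, sigma = 3/4, x_0 = 1:
  E[X_t] = 1 * exp(-4 t) = exp(-4*t)
  Var(X_t) = (3/4)^2 * (1 - exp(-2*4 t)) / (2 * 4) = 9/128 - 9*exp(-8*t)/128.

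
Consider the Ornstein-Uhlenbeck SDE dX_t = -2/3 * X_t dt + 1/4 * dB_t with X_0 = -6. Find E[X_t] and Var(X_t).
E[X_t] = -6*exp(-2*t/3); Var(X_t) = 3/64 - 3*exp(-4*t/3)/64

The OU SDE dX = -theta X dt + sigma dB admits the integrating factor exp(theta t): d(exp(theta t) X_t) = sigma exp(theta t) dB_t. Integrating from 0 to t:
  X_t = x_0 * exp(-theta t) + sigma * int_0^t exp(-theta (t-s)) dB_s.
The Itô integral has mean 0 and (by the Itô isometry) variance sigma^2 * int_0^t exp(-2 theta (t - s)) ds = sigma^2 * (1 - exp(-2 theta t)) / (2 theta).
With theta = 2/3, sigma = 1/4, x_0 = -6:
  E[X_t] = -6 * exp(-2/3 t) = -6*exp(-2*t/3)
  Var(X_t) = (1/4)^2 * (1 - exp(-2*2/3 t)) / (2 * 2/3) = 3/64 - 3*exp(-4*t/3)/64.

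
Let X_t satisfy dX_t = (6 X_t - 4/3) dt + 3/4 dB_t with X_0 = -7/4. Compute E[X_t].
E[X_t] = 2/9 - 71*exp(6*t)/36

Taking expectations and using E[dB_t] = 0, the mean m(t) = E[X_t] satisfies the ODE m'(t) = a m(t) + b with m(0) = x_0. With a = 6, b = -4/3, x_0 = -7/4, the solution is
  m(t) = x_0 * exp(a t) + (b/a) * (exp(a t) - 1)
       = (-7/4) * exp(6 t) + ((-4/3)/6) * (exp(6 t) - 1)
       = 2/9 - 71*exp(6*t)/36.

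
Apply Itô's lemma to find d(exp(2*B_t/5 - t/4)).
d(exp(2*B_t/5 - t/4)) = (-17*exp(2*B_t/5 - t/4)/100) dt + (2*exp(2*B_t/5 - t/4)/5) dB_t

Itô's formula for f(t, x): d f(t, B_t) = (f_t + (1/2) f_xx) dt + f_x dB_t. Compute partials of f(t, x) = exp(-t/4 + 2*x/5):
  f_t(t,x)  = -exp(-t/4 + 2*x/5)/4
  f_x(t,x)  = 2*exp(-t/4 + 2*x/5)/5
  f_xx(t,x) = 4*exp(-t/4 + 2*x/5)/25
Assemble drift = f_t + (1/2) f_xx = -17*exp(-t/4 + 2*x/5)/100 and diffusion = f_x = 2*exp(-t/4 + 2*x/5)/5. Substituting x = B_t:
  d(exp(2*B_t/5 - t/4)) = (-17*exp(2*B_t/5 - t/4)/100) dt + (2*exp(2*B_t/5 - t/4)/5) dB_t.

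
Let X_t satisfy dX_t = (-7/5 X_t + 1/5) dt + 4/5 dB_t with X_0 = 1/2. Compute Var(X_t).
Var(X_t) = 8/35 - 8*exp(-14*t/5)/35

The variance V(t) = Var(X_t) satisfies V'(t) = 2 a V(t) + c^2 with V(0) = 0 (drift coefficient is linear in X, diffusion is constant). With a = -7/5, c = 4/5, the solution is
  V(t) = (c^2 / (2 a)) * (exp(2 a t) - 1)
       = ((4/5)^2 / (2*(-7/5))) * (exp((-14/5) t) - 1)
       = 8/35 - 8*exp(-14*t/5)/35.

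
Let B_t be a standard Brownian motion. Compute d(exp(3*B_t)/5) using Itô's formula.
d(exp(3*B_t)/5) = (9*exp(3*B_t)/10) dt + (3*exp(3*B_t)/5) dB_t

Itô's formula for f(B_t) gives d f(B_t) = f'(B_t) dB_t + (1/2) f''(B_t) dt. Compute derivatives of f(x) = exp(3*x)/5:
  f'(x)  = 3*exp(3*x)/5
  f''(x) = 9*exp(3*x)/5
Substitute x = B_t and multiply the f'' term by 1/2:
  drift     = (1/2) * (9*exp(3*x)/5) evaluated at B_t = 9*exp(3*B_t)/10
  diffusion = (3*exp(3*x)/5) evaluated at B_t = 3*exp(3*B_t)/5
Therefore d(exp(3*B_t)/5) = (9*exp(3*B_t)/10) dt + (3*exp(3*B_t)/5) dB_t.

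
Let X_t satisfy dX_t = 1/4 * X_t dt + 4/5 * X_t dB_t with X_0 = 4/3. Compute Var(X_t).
Var(X_t) = 16*(exp(16*t/25) - 1)*exp(t/2)/9

For GBM dX = mu X dt + sigma X dB with X_0 = x_0, apply Itô to Y = log X: dY = (mu - sigma^2/2) dt + sigma dB, so Y_t = log(x_0) + (mu - sigma^2/2) t + sigma B_t and hence X_t = x_0 * exp((mu - sigma^2/2) t + sigma B_t).
With mu = 1/4, sigma = 4/5, x_0 = 4/3, this gives:
  X_t = 4/3 * exp((-7/100) * t + (4/5) * B_t).
Since sigma*B_t ~ Normal(0, sigma^2 t), E[exp(sigma*B_t)] = exp(sigma^2 t / 2); so E[X_t] = x_0 * exp((mu - sigma^2/2) t) * exp(sigma^2 t / 2) = x_0 * exp(mu t) = 4*exp(t/4)/3.
Var(X_t) = E[X_t^2] - (E[X_t])^2 = x_0^2 * exp(2 mu t) * (exp(sigma^2 t) - 1) = 16*(exp(16*t/25) - 1)*exp(t/2)/9.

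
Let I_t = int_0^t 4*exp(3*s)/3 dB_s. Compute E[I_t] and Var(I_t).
E[I_t] = 0; Var(I_t) = 8*exp(6*t)/27 - 8/27

The Itô integral of a deterministic integrand f(s) has mean 0 because each increment f(s) * (B_{s+ds} - B_s) has mean 0. By the Itô isometry:
  Var( int_0^t f(s) dB_s ) = E[ (int_0^t f(s) dB_s)^2 ] = int_0^t f(s)^2 ds.
Here f(s) = 4*exp(3*s)/3, so f(s)^2 = 16*exp(6*s)/9. Integrate:
  int_0^t (16*exp(6*s)/9) ds = 8*exp(6*t)/27 - 8/27.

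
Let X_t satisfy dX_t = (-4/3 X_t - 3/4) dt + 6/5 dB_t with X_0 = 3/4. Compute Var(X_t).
Var(X_t) = 27/50 - 27*exp(-8*t/3)/50

The variance V(t) = Var(X_t) satisfies V'(t) = 2 a V(t) + c^2 with V(0) = 0 (drift coefficient is linear in X, diffusion is constant). With a = -4/3, c = 6/5, the solution is
  V(t) = (c^2 / (2 a)) * (exp(2 a t) - 1)
       = ((6/5)^2 / (2*(-4/3))) * (exp((-8/3) t) - 1)
       = 27/50 - 27*exp(-8*t/3)/50.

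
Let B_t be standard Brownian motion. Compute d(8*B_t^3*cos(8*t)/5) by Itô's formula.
d(8*B_t^3*cos(8*t)/5) = (8*B_t*(-8*B_t^2*sin(8*t) + 3*cos(8*t))/5) dt + (24*B_t^2*cos(8*t)/5) dB_t

Itô's formula for f(t, x): d f(t, B_t) = (f_t + (1/2) f_xx) dt + f_x dB_t. Compute partials of f(t, x) = 8*x^3*cos(8*t)/5:
  f_t(t,x)  = -64*x^3*sin(8*t)/5
  f_x(t,x)  = 24*x^2*cos(8*t)/5
  f_xx(t,x) = 48*x*cos(8*t)/5
Assemble drift = f_t + (1/2) f_xx = 8*x*(-8*x^2*sin(8*t) + 3*cos(8*t))/5 and diffusion = f_x = 24*x^2*cos(8*t)/5. Substituting x = B_t:
  d(8*B_t^3*cos(8*t)/5) = (8*B_t*(-8*B_t^2*sin(8*t) + 3*cos(8*t))/5) dt + (24*B_t^2*cos(8*t)/5) dB_t.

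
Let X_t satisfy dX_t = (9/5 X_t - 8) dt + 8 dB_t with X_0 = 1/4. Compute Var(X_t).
Var(X_t) = 160*exp(18*t/5)/9 - 160/9

The variance V(t) = Var(X_t) satisfies V'(t) = 2 a V(t) + c^2 with V(0) = 0 (drift coefficient is linear in X, diffusion is constant). With a = 9/5, c = 8, the solution is
  V(t) = (c^2 / (2 a)) * (exp(2 a t) - 1)
       = (8^2 / (2*(9/5))) * (exp((18/5) t) - 1)
       = 160*exp(18*t/5)/9 - 160/9.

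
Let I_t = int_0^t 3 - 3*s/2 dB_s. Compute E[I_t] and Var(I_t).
E[I_t] = 0; Var(I_t) = 3*t*(t^2 - 6*t + 12)/4

The Itô integral of a deterministic integrand f(s) has mean 0 because each increment f(s) * (B_{s+ds} - B_s) has mean 0. By the Itô isometry:
  Var( int_0^t f(s) dB_s ) = E[ (int_0^t f(s) dB_s)^2 ] = int_0^t f(s)^2 ds.
Here f(s) = 3 - 3*s/2, so f(s)^2 = 9*(s - 2)^2/4. Integrate:
  int_0^t (9*(s - 2)^2/4) ds = 3*t*(t^2 - 6*t + 12)/4.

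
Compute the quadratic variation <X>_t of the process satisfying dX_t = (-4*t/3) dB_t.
<X>_t = 16*t^3/27

For an Itô process dX_t = a(t) dt + b(t) dB_t, the quadratic variation is <X>_t = int_0^t b(s)^2 ds (the drift term does not contribute). Here b(s) = -4*s/3, so
  b(s)^2 = 16*s^2/9.
Integrating from 0 to t:
  <X>_t = int_0^t (16*s^2/9) ds = 16*t^3/27.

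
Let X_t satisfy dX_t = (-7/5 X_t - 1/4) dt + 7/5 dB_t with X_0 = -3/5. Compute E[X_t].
E[X_t] = -5/28 - 59*exp(-7*t/5)/140

Taking expectations and using E[dB_t] = 0, the mean m(t) = E[X_t] satisfies the ODE m'(t) = a m(t) + b with m(0) = x_0. With a = -7/5, b = -1/4, x_0 = -3/5, the solution is
  m(t) = x_0 * exp(a t) + (b/a) * (exp(a t) - 1)
       = (-3/5) * exp((-7/5) t) + ((-1/4)/(-7/5)) * (exp((-7/5) t) - 1)
       = -5/28 - 59*exp(-7*t/5)/140.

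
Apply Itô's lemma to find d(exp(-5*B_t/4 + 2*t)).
d(exp(-5*B_t/4 + 2*t)) = (89*exp(-5*B_t/4 + 2*t)/32) dt + (-5*exp(-5*B_t/4 + 2*t)/4) dB_t

Itô's formula for f(t, x): d f(t, B_t) = (f_t + (1/2) f_xx) dt + f_x dB_t. Compute partials of f(t, x) = exp(2*t - 5*x/4):
  f_t(t,x)  = 2*exp(2*t - 5*x/4)
  f_x(t,x)  = -5*exp(2*t - 5*x/4)/4
  f_xx(t,x) = 25*exp(2*t - 5*x/4)/16
Assemble drift = f_t + (1/2) f_xx = 89*exp(2*t - 5*x/4)/32 and diffusion = f_x = -5*exp(2*t - 5*x/4)/4. Substituting x = B_t:
  d(exp(-5*B_t/4 + 2*t)) = (89*exp(-5*B_t/4 + 2*t)/32) dt + (-5*exp(-5*B_t/4 + 2*t)/4) dB_t.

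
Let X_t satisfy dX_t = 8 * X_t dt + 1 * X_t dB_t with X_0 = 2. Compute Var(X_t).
Var(X_t) = 4*(exp(t) - 1)*exp(16*t)

For GBM dX = mu X dt + sigma X dB with X_0 = x_0, apply Itô to Y = log X: dY = (mu - sigma^2/2) dt + sigma dB, so Y_t = log(x_0) + (mu - sigma^2/2) t + sigma B_t and hence X_t = x_0 * exp((mu - sigma^2/2) t + sigma B_t).
With mu = 8, sigma = 1, x_0 = 2, this gives:
  X_t = 2 * exp((15/2) * t + (1) * B_t).
Since sigma*B_t ~ Normal(0, sigma^2 t), E[exp(sigma*B_t)] = exp(sigma^2 t / 2); so E[X_t] = x_0 * exp((mu - sigma^2/2) t) * exp(sigma^2 t / 2) = x_0 * exp(mu t) = 2*exp(8*t).
Var(X_t) = E[X_t^2] - (E[X_t])^2 = x_0^2 * exp(2 mu t) * (exp(sigma^2 t) - 1) = 4*(exp(t) - 1)*exp(16*t).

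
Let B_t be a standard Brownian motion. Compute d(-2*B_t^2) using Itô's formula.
d(-2*B_t^2) = (-2) dt + (-4*B_t) dB_t

Itô's formula for f(B_t) gives d f(B_t) = f'(B_t) dB_t + (1/2) f''(B_t) dt. Compute derivatives of f(x) = -2*x^2:
  f'(x)  = -4*x
  f''(x) = -4
Substitute x = B_t and multiply the f'' term by 1/2:
  drift     = (1/2) * (-4) evaluated at B_t = -2
  diffusion = (-4*x) evaluated at B_t = -4*B_t
Therefore d(-2*B_t^2) = (-2) dt + (-4*B_t) dB_t.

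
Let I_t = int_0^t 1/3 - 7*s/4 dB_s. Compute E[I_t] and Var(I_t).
E[I_t] = 0; Var(I_t) = t*(147*t^2 - 84*t + 16)/144

The Itô integral of a deterministic integrand f(s) has mean 0 because each increment f(s) * (B_{s+ds} - B_s) has mean 0. By the Itô isometry:
  Var( int_0^t f(s) dB_s ) = E[ (int_0^t f(s) dB_s)^2 ] = int_0^t f(s)^2 ds.
Here f(s) = 1/3 - 7*s/4, so f(s)^2 = (21*s - 4)^2/144. Integrate:
  int_0^t ((21*s - 4)^2/144) ds = t*(147*t^2 - 84*t + 16)/144.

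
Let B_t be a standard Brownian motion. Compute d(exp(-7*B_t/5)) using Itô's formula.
d(exp(-7*B_t/5)) = (49*exp(-7*B_t/5)/50) dt + (-7*exp(-7*B_t/5)/5) dB_t

Itô's formula for f(B_t) gives d f(B_t) = f'(B_t) dB_t + (1/2) f''(B_t) dt. Compute derivatives of f(x) = exp(-7*x/5):
  f'(x)  = -7*exp(-7*x/5)/5
  f''(x) = 49*exp(-7*x/5)/25
Substitute x = B_t and multiply the f'' term by 1/2:
  drift     = (1/2) * (49*exp(-7*x/5)/25) evaluated at B_t = 49*exp(-7*B_t/5)/50
  diffusion = (-7*exp(-7*x/5)/5) evaluated at B_t = -7*exp(-7*B_t/5)/5
Therefore d(exp(-7*B_t/5)) = (49*exp(-7*B_t/5)/50) dt + (-7*exp(-7*B_t/5)/5) dB_t.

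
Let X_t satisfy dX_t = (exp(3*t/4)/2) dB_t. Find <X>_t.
<X>_t = exp(3*t/2)/6 - 1/6

For an Itô process dX_t = a(t) dt + b(t) dB_t, the quadratic variation is <X>_t = int_0^t b(s)^2 ds (the drift term does not contribute). Here b(s) = exp(3*s/4)/2, so
  b(s)^2 = exp(3*s/2)/4.
Integrating from 0 to t:
  <X>_t = int_0^t (exp(3*s/2)/4) ds = exp(3*t/2)/6 - 1/6.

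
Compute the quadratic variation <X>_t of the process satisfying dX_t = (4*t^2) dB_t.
<X>_t = 16*t^5/5

For an Itô process dX_t = a(t) dt + b(t) dB_t, the quadratic variation is <X>_t = int_0^t b(s)^2 ds (the drift term does not contribute). Here b(s) = 4*s^2, so
  b(s)^2 = 16*s^4.
Integrating from 0 to t:
  <X>_t = int_0^t (16*s^4) ds = 16*t^5/5.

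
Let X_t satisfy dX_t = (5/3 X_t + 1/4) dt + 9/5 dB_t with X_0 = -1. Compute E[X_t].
E[X_t] = -17*exp(5*t/3)/20 - 3/20

Taking expectations and using E[dB_t] = 0, the mean m(t) = E[X_t] satisfies the ODE m'(t) = a m(t) + b with m(0) = x_0. With a = 5/3, b = 1/4, x_0 = -1, the solution is
  m(t) = x_0 * exp(a t) + (b/a) * (exp(a t) - 1)
       = (-1) * exp((5/3) t) + ((1/4)/(5/3)) * (exp((5/3) t) - 1)
       = -17*exp(5*t/3)/20 - 3/20.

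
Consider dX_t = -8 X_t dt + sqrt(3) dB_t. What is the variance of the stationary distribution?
lim Var(X_t) = 3/16

The OU SDE dX = -theta X dt + sigma dB admits the integrating factor exp(theta t): d(exp(theta t) X_t) = sigma exp(theta t) dB_t. Integrating from 0 to t gives X_t = x_0 * exp(-theta t) + sigma * int_0^t exp(-theta (t-s)) dB_s for any initial x_0. The Itô integral has variance (by the Itô isometry) sigma^2 * int_0^t exp(-2 theta (t - s)) ds = sigma^2 * (1 - exp(-2 theta t)) / (2 theta), independent of x_0.
With theta = 8, sigma = sqrt(3):
  Var(X_t) = (sqrt(3))^2 * (1 - exp(-2*8 t)) / (2 * 8) = 3/16 - 3*exp(-16*t)/16.
As t -> infinity, exp(-2*8 t) -> 0, so the stationary variance is sigma^2 / (2 theta) = 3/16.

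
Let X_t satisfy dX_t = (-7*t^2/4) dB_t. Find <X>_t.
<X>_t = 49*t^5/80

For an Itô process dX_t = a(t) dt + b(t) dB_t, the quadratic variation is <X>_t = int_0^t b(s)^2 ds (the drift term does not contribute). Here b(s) = -7*s^2/4, so
  b(s)^2 = 49*s^4/16.
Integrating from 0 to t:
  <X>_t = int_0^t (49*s^4/16) ds = 49*t^5/80.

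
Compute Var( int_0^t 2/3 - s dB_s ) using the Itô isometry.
Var = t*(3*t^2 - 6*t + 4)/9

The Itô integral of a deterministic integrand f(s) has mean 0 because each increment f(s) * (B_{s+ds} - B_s) has mean 0. By the Itô isometry:
  Var( int_0^t f(s) dB_s ) = E[ (int_0^t f(s) dB_s)^2 ] = int_0^t f(s)^2 ds.
Here f(s) = 2/3 - s, so f(s)^2 = (3*s - 2)^2/9. Integrate:
  int_0^t ((3*s - 2)^2/9) ds = t*(3*t^2 - 6*t + 4)/9.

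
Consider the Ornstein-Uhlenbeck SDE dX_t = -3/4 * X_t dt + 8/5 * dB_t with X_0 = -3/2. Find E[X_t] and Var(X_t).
E[X_t] = -3*exp(-3*t/4)/2; Var(X_t) = 128/75 - 128*exp(-3*t/2)/75

The OU SDE dX = -theta X dt + sigma dB admits the integrating factor exp(theta t): d(exp(theta t) X_t) = sigma exp(theta t) dB_t. Integrating from 0 to t:
  X_t = x_0 * exp(-theta t) + sigma * int_0^t exp(-theta (t-s)) dB_s.
The Itô integral has mean 0 and (by the Itô isometry) variance sigma^2 * int_0^t exp(-2 theta (t - s)) ds = sigma^2 * (1 - exp(-2 theta t)) / (2 theta).
With theta = 3/4, sigma = 8/5, x_0 = -3/2:
  E[X_t] = -3/2 * exp(-3/4 t) = -3*exp(-3*t/4)/2
  Var(X_t) = (8/5)^2 * (1 - exp(-2*3/4 t)) / (2 * 3/4) = 128/75 - 128*exp(-3*t/2)/75.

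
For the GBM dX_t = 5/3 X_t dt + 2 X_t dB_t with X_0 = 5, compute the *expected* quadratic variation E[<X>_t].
E[<X>_t] = 150*exp(22*t/3)/11 - 150/11

<X>_t = int_0^t (2 * X_s)^2 ds. Taking expectation inside the integral: E[<X>_t] = 2^2 * int_0^t E[X_s^2] ds. For GBM, E[X_s^2] = x_0^2 * exp((2 mu + sigma^2) s). Integrating:
  E[<X>_t] = 2^2 * 5^2 * (exp((2*(5/3) + 2^2) t) - 1) / (2*(5/3) + 2^2)
           = 2^2 * 5^2 * (exp((22/3) t) - 1) / (22/3) = 150*exp(22*t/3)/11 - 150/11.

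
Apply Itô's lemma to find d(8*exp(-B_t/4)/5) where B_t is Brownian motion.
d(8*exp(-B_t/4)/5) = (exp(-B_t/4)/20) dt + (-2*exp(-B_t/4)/5) dB_t

Itô's formula for f(B_t) gives d f(B_t) = f'(B_t) dB_t + (1/2) f''(B_t) dt. Compute derivatives of f(x) = 8*exp(-x/4)/5:
  f'(x)  = -2*exp(-x/4)/5
  f''(x) = exp(-x/4)/10
Substitute x = B_t and multiply the f'' term by 1/2:
  drift     = (1/2) * (exp(-x/4)/10) evaluated at B_t = exp(-B_t/4)/20
  diffusion = (-2*exp(-x/4)/5) evaluated at B_t = -2*exp(-B_t/4)/5
Therefore d(8*exp(-B_t/4)/5) = (exp(-B_t/4)/20) dt + (-2*exp(-B_t/4)/5) dB_t.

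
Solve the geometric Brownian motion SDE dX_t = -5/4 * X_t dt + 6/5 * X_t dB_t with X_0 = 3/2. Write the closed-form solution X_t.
X_t = 3/2 * exp((-197/100) * t + (6/5) * B_t)

For GBM dX = mu X dt + sigma X dB with X_0 = x_0, apply Itô to Y = log X: dY = (mu - sigma^2/2) dt + sigma dB, so Y_t = log(x_0) + (mu - sigma^2/2) t + sigma B_t and hence X_t = x_0 * exp((mu - sigma^2/2) t + sigma B_t).
With mu = -5/4, sigma = 6/5, x_0 = 3/2, this gives:
  X_t = 3/2 * exp((-197/100) * t + (6/5) * B_t).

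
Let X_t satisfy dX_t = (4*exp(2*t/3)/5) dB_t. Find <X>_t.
<X>_t = 12*exp(4*t/3)/25 - 12/25

For an Itô process dX_t = a(t) dt + b(t) dB_t, the quadratic variation is <X>_t = int_0^t b(s)^2 ds (the drift term does not contribute). Here b(s) = 4*exp(2*s/3)/5, so
  b(s)^2 = 16*exp(4*s/3)/25.
Integrating from 0 to t:
  <X>_t = int_0^t (16*exp(4*s/3)/25) ds = 12*exp(4*t/3)/25 - 12/25.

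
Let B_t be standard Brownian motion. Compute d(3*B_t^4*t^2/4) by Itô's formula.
d(3*B_t^4*t^2/4) = (3*B_t^2*t*(B_t^2 + 3*t)/2) dt + (3*B_t^3*t^2) dB_t

Itô's formula for f(t, x): d f(t, B_t) = (f_t + (1/2) f_xx) dt + f_x dB_t. Compute partials of f(t, x) = 3*t^2*x^4/4:
  f_t(t,x)  = 3*t*x^4/2
  f_x(t,x)  = 3*t^2*x^3
  f_xx(t,x) = 9*t^2*x^2
Assemble drift = f_t + (1/2) f_xx = 3*t*x^2*(3*t + x^2)/2 and diffusion = f_x = 3*t^2*x^3. Substituting x = B_t:
  d(3*B_t^4*t^2/4) = (3*B_t^2*t*(B_t^2 + 3*t)/2) dt + (3*B_t^3*t^2) dB_t.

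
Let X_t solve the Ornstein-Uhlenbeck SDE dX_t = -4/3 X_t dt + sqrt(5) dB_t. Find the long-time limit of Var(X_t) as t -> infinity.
lim Var(X_t) = 15/8

The OU SDE dX = -theta X dt + sigma dB admits the integrating factor exp(theta t): d(exp(theta t) X_t) = sigma exp(theta t) dB_t. Integrating from 0 to t gives X_t = x_0 * exp(-theta t) + sigma * int_0^t exp(-theta (t-s)) dB_s for any initial x_0. The Itô integral has variance (by the Itô isometry) sigma^2 * int_0^t exp(-2 theta (t - s)) ds = sigma^2 * (1 - exp(-2 theta t)) / (2 theta), independent of x_0.
With theta = 4/3, sigma = sqrt(5):
  Var(X_t) = (sqrt(5))^2 * (1 - exp(-2*4/3 t)) / (2 * 4/3) = 15/8 - 15*exp(-8*t/3)/8.
As t -> infinity, exp(-2*4/3 t) -> 0, so the stationary variance is sigma^2 / (2 theta) = 15/8.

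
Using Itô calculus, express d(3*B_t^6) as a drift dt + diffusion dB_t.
d(3*B_t^6) = (45*B_t^4) dt + (18*B_t^5) dB_t

Itô's formula for f(B_t) gives d f(B_t) = f'(B_t) dB_t + (1/2) f''(B_t) dt. Compute derivatives of f(x) = 3*x^6:
  f'(x)  = 18*x^5
  f''(x) = 90*x^4
Substitute x = B_t and multiply the f'' term by 1/2:
  drift     = (1/2) * (90*x^4) evaluated at B_t = 45*B_t^4
  diffusion = (18*x^5) evaluated at B_t = 18*B_t^5
Therefore d(3*B_t^6) = (45*B_t^4) dt + (18*B_t^5) dB_t.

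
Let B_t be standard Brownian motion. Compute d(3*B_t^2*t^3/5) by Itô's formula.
d(3*B_t^2*t^3/5) = (3*t^2*(3*B_t^2 + t)/5) dt + (6*B_t*t^3/5) dB_t

Itô's formula for f(t, x): d f(t, B_t) = (f_t + (1/2) f_xx) dt + f_x dB_t. Compute partials of f(t, x) = 3*t^3*x^2/5:
  f_t(t,x)  = 9*t^2*x^2/5
  f_x(t,x)  = 6*t^3*x/5
  f_xx(t,x) = 6*t^3/5
Assemble drift = f_t + (1/2) f_xx = 3*t^2*(t + 3*x^2)/5 and diffusion = f_x = 6*t^3*x/5. Substituting x = B_t:
  d(3*B_t^2*t^3/5) = (3*t^2*(3*B_t^2 + t)/5) dt + (6*B_t*t^3/5) dB_t.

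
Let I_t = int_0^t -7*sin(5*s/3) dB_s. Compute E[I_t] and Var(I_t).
E[I_t] = 0; Var(I_t) = 49*t/2 - 147*sin(10*t/3)/20

The Itô integral of a deterministic integrand f(s) has mean 0 because each increment f(s) * (B_{s+ds} - B_s) has mean 0. By the Itô isometry:
  Var( int_0^t f(s) dB_s ) = E[ (int_0^t f(s) dB_s)^2 ] = int_0^t f(s)^2 ds.
Here f(s) = -7*sin(5*s/3), so f(s)^2 = 49*sin(5*s/3)^2. Integrate:
  int_0^t (49*sin(5*s/3)^2) ds = 49*t/2 - 147*sin(10*t/3)/20.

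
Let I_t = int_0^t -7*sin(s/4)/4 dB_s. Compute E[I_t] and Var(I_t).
E[I_t] = 0; Var(I_t) = 49*t/32 - 49*sin(t/2)/16

The Itô integral of a deterministic integrand f(s) has mean 0 because each increment f(s) * (B_{s+ds} - B_s) has mean 0. By the Itô isometry:
  Var( int_0^t f(s) dB_s ) = E[ (int_0^t f(s) dB_s)^2 ] = int_0^t f(s)^2 ds.
Here f(s) = -7*sin(s/4)/4, so f(s)^2 = 49*sin(s/4)^2/16. Integrate:
  int_0^t (49*sin(s/4)^2/16) ds = 49*t/32 - 49*sin(t/2)/16.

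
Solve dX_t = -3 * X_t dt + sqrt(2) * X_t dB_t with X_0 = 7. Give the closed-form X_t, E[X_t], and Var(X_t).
X_t = 7 * exp((-4) t + (sqrt(2)) B_t); E[X_t] = 7*exp(-3*t); Var(X_t) = (49*exp(2*t) - 49)*exp(-6*t)

For GBM dX = mu X dt + sigma X dB with X_0 = x_0, apply Itô to Y = log X: dY = (mu - sigma^2/2) dt + sigma dB, so Y_t = log(x_0) + (mu - sigma^2/2) t + sigma B_t and hence X_t = x_0 * exp((mu - sigma^2/2) t + sigma B_t).
With mu = -3, sigma = sqrt(2), x_0 = 7, this gives:
  X_t = 7 * exp((-4) * t + (sqrt(2)) * B_t).
Since sigma*B_t ~ Normal(0, sigma^2 t), E[exp(sigma*B_t)] = exp(sigma^2 t / 2); so E[X_t] = x_0 * exp((mu - sigma^2/2) t) * exp(sigma^2 t / 2) = x_0 * exp(mu t) = 7*exp(-3*t).
Var(X_t) = E[X_t^2] - (E[X_t])^2 = x_0^2 * exp(2 mu t) * (exp(sigma^2 t) - 1) = (49*exp(2*t) - 49)*exp(-6*t).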